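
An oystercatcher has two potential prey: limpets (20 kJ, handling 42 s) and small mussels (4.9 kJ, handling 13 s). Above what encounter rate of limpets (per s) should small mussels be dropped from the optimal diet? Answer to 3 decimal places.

0.090 per s

The zero-one rule: include small mussels iff E₂/h₂ > λE₁/(1+λh₁). Equality gives the switch point.
λE₁h₂ = E₂ + λE₂h₁ ⇒ λ = E₂/(E₁h₂ − E₂h₁) = 4.9/(260 − 205.8) = 0.09041 per s.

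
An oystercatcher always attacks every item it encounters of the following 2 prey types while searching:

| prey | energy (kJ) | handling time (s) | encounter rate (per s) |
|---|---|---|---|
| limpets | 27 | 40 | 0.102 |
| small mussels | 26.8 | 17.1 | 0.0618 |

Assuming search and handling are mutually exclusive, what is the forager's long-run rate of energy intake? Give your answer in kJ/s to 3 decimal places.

0.719 kJ/s

R = (0.102×27 + 0.0618×26.8) / (1 + 0.102×40 + 0.0618×17.1) = 4.41/6.137 = 0.7187 kJ/s.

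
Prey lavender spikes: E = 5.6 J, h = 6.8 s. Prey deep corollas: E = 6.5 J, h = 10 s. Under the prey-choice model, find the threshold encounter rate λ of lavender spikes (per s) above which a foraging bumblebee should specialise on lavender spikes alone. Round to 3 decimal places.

0.551 per s

Drop deep corollas once their profitability E₂/h₂ falls below the rate achievable on lavender spikes alone: E₂/h₂ = λE₁/(1 + λh₁).
Solve for λ: λE₁h₂ = E₂(1 + λh₁) → λ(E₁h₂ − E₂h₁) = E₂ → λ = E₂/(E₁h₂ − E₂h₁).
λ = 6.5/(5.6×10 − 6.5×6.8) = 6.5/11.8 = 0.5508 per s.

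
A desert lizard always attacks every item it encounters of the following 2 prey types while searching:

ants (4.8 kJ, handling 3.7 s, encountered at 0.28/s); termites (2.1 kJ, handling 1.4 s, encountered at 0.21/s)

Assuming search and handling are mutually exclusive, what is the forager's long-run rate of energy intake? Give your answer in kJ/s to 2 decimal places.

0.77 kJ/s

R = Σλ_iE_i / (1 + Σλ_ih_i)
Numerator: 0.28×4.8 + 0.21×2.1 = 1.785
Denominator: 1 + 0.28×3.7 + 0.21×1.4 = 2.33
R = 1.785/2.33 = 0.7661 kJ/s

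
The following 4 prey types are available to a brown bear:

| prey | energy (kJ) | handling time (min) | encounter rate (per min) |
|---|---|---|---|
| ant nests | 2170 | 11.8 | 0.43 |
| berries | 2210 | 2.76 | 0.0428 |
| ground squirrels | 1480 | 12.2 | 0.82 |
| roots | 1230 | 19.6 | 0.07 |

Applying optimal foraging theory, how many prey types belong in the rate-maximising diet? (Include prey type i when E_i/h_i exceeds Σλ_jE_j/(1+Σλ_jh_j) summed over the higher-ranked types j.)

2

Profitabilities (E/h, kJ/min): berries 801, ant nests 184, ground squirrels 121, roots 62.8. Add prey in this order while the next type's profitability exceeds the intake rate on those already taken.
Rate on top 1: 84.59. ant nests: 184 > 84.59 → include.
Rate on top 2: 166. ground squirrels: 121 < 166 → exclude; stop.
Optimal diet: berries, ant nests — 2 of 4 types.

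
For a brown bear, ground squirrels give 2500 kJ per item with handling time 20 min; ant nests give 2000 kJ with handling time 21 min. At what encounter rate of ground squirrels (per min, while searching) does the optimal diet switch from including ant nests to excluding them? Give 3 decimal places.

0.160 per min

At the threshold, the rate on ground squirrels alone equals the profitability of ant nests: λ·2500/(1 + λ·20) = 2000/21 = 95.24.
Rearranging, λ(2500 − 95.24×20) = 95.24, so λ = 95.24/595.2 = 0.16 per min.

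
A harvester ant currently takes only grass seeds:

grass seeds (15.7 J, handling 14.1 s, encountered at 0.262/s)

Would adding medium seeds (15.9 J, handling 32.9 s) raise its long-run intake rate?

No

Current rate: (0.262×15.7)/(1 + 0.262×14.1) = 0.8763 J/s.
medium seeds: E/h = 15.9/32.9 = 0.4833 J/s.
Since 0.4833 < R, time spent handling medium seeds is better spent searching.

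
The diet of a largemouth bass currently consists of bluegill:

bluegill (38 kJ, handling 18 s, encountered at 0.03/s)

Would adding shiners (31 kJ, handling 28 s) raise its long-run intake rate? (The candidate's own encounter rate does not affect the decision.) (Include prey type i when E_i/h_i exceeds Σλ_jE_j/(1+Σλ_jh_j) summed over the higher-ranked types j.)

Current rate: (0.03×38)/(1 + 0.03×18) = 0.7403 kJ/s.
shiners: E/h = 31/28 = 1.107 kJ/s.
1.107 > 0.7403, so adding shiners raises the average — include it.

Yes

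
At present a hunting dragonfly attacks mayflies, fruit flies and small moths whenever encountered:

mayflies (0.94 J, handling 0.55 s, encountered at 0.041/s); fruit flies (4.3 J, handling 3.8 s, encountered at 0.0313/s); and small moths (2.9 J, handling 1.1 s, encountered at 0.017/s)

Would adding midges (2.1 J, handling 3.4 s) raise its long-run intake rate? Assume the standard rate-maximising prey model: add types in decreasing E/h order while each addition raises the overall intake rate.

Intake rate on the current diet: R = (0.041×0.94 + 0.0313×4.3 + 0.017×2.9) / (1 + 0.041×0.55 + 0.0313×3.8 + 0.017×1.1) = 0.2224/1.16 = 0.1917 J/s.
midges: E/h = 2.1/3.4 = 0.6176 J/s.
0.6176 > 0.1917, so adding midges raises the average — include it.

Yes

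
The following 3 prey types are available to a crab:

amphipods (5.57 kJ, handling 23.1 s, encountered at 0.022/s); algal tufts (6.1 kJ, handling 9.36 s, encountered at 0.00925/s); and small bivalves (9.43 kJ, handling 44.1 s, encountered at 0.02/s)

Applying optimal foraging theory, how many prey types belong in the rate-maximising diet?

Rank by E/h (kJ/s): algal tufts 0.652, amphipods 0.241, small bivalves 0.214. Include each in turn until the next type's E/h falls below the running intake rate.
Rate on top 1: 0.05193. amphipods: 0.241 > 0.05193 → include.
Rate on top 2: 0.1122. small bivalves: 0.214 > 0.1122 → include.
Optimal diet: algal tufts, amphipods, small bivalves — 3 of 3 types.

3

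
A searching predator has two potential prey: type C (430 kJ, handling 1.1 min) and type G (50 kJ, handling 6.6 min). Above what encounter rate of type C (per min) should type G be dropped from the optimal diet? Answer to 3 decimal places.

Drop type G once their profitability E₂/h₂ falls below the rate achievable on type C alone: E₂/h₂ = λE₁/(1 + λh₁).
Solve for λ: λE₁h₂ = E₂(1 + λh₁) → λ(E₁h₂ − E₂h₁) = E₂ → λ = E₂/(E₁h₂ − E₂h₁).
λ = 50/(430×6.6 − 50×1.1) = 50/2783 = 0.01797 per min.

0.018 per min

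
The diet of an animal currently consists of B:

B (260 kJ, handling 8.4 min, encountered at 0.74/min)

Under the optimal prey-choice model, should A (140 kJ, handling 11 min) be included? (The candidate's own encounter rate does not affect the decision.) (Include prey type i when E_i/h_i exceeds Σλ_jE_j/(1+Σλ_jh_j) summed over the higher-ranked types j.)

Current rate: (0.74×260)/(1 + 0.74×8.4) = 26.66 kJ/min.
Profitability of A: 140/11 = 12.73 kJ/min.
Since 12.73 < R, time spent handling A is better spent searching.

No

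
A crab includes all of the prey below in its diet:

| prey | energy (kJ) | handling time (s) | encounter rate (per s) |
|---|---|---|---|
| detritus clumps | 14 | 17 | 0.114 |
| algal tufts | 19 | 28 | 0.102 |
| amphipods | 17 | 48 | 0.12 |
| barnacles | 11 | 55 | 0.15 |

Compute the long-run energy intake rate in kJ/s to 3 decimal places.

0.365 kJ/s

R = Σλ_iE_i / (1 + Σλ_ih_i)
Numerator: 0.114×14 + 0.102×19 + 0.12×17 + 0.15×11 = 7.224
Denominator: 1 + 0.114×17 + 0.102×28 + 0.12×48 + 0.15×55 = 19.8
R = 7.224/19.8 = 0.3648 kJ/s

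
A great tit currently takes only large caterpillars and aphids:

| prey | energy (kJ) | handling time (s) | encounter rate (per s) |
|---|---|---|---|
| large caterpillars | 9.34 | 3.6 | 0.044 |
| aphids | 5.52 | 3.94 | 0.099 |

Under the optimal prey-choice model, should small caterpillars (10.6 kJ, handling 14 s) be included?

Yes

Intake rate on the current diet: R = (0.044×9.34 + 0.099×5.52) / (1 + 0.044×3.6 + 0.099×3.94) = 0.9574/1.548 = 0.6183 kJ/s.
small caterpillars: E/h = 10.6/14 = 0.7571 kJ/s.
0.7571 > 0.6183, so adding small caterpillars raises the average — include it.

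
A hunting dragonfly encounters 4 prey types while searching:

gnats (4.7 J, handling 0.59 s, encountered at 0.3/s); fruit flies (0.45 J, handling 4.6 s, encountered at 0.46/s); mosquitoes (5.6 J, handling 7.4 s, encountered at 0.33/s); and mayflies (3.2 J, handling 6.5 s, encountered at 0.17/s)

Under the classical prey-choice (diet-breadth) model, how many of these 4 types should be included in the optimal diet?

Profitabilities (E/h, J/s): gnats 7.97, mosquitoes 0.757, mayflies 0.492, fruit flies 0.0978. Add prey in this order while the next type's profitability exceeds the intake rate on those already taken.
Rate on top 1: 1.198. mosquitoes: 0.757 < 1.198 → exclude; stop.
Optimal diet: gnats — 1 of 4 types.

1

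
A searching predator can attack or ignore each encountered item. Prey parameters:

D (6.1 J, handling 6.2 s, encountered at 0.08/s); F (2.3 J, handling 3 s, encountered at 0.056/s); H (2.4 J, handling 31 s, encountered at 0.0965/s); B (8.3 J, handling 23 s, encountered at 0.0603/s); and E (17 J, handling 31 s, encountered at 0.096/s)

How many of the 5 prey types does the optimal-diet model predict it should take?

E/h in descending order: D 0.984, F 0.767, E 0.548, B 0.361, H 0.0774 J/s. The optimal diet is the largest prefix of this list for which every included type satisfies E_i/h_i > R on the types above it.
Rate on top 1: 0.3262. F: 0.767 > 0.3262 → include.
Rate on top 2: 0.3707. E: 0.548 > 0.3707 → include.
Rate on top 3: 0.4847. B: 0.361 < 0.4847 → exclude; stop.
Optimal diet: D, F, E — 3 of 5 types.

3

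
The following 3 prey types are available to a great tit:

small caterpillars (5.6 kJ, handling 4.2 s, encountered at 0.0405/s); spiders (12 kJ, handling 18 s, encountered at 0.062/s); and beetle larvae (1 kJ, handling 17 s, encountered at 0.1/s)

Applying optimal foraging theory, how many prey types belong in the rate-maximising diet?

Profitabilities (E/h, kJ/s): small caterpillars 1.33, spiders 0.667, beetle larvae 0.0588. Add prey in this order while the next type's profitability exceeds the intake rate on those already taken.
Rate on top 1: 0.1938. spiders: 0.667 > 0.1938 → include.
Rate on top 2: 0.4247. beetle larvae: 0.0588 < 0.4247 → exclude; stop.
Optimal diet: small caterpillars, spiders — 2 of 3 types.

2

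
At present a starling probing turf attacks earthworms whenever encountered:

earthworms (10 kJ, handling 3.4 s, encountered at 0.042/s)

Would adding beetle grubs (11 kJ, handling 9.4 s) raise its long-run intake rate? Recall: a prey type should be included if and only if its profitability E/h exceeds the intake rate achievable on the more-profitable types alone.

Intake rate on the current diet: R = (0.042×10) / (1 + 0.042×3.4) = 0.42/1.143 = 0.3675 kJ/s.
Profitability of beetle grubs: 11/9.4 = 1.17 kJ/s.
Since 1.17 > R, including beetle grubs increases the long-run rate.

Yes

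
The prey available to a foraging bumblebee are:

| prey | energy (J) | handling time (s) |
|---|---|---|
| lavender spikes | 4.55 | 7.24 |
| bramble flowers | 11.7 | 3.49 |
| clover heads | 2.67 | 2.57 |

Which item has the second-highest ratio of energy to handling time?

clover heads

Profitability E/h (J/s): lavender spikes = 4.55/7.24 = 0.628, bramble flowers = 11.7/3.49 = 3.35, clover heads = 2.67/2.57 = 1.04.
Ranked: bramble flowers > clover heads > lavender spikes.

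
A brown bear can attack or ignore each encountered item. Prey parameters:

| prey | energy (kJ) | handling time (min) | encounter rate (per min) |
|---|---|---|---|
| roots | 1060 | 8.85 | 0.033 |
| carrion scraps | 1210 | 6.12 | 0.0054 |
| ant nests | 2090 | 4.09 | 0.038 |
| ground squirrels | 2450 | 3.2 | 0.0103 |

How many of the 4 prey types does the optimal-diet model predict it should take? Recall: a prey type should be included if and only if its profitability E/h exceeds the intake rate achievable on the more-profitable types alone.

E/h in descending order: ground squirrels 766, ant nests 511, carrion scraps 198, roots 120 kJ/min. The optimal diet is the largest prefix of this list for which every included type satisfies E_i/h_i > R on the types above it.
Rate on top 1: 24.43. ant nests: 511 > 24.43 → include.
Rate on top 2: 88.07. carrion scraps: 198 > 88.07 → include.
Rate on top 3: 91.03. roots: 120 > 91.03 → include.
Optimal diet: ground squirrels, ant nests, carrion scraps, roots — 4 of 4 types.

4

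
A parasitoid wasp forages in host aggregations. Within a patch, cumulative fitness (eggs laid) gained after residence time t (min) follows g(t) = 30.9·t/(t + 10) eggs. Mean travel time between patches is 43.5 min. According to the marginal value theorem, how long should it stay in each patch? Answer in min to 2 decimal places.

20.86 min

Maximise g(t)/(T+t): set derivative to zero → g'(t)(T+t) = g(t).
g'(t) = 30.9·10/(t + 10)². Setting 30.9·10/(t+10)² = 30.9t/[(t+10)(43.5+t)] gives 10(43.5+t) = t(t+10), so t² = 10×43.5 = 435.
t* = √435 = 20.86 min.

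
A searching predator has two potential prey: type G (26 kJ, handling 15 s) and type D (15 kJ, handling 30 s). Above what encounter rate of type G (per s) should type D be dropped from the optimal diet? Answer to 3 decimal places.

Drop type D once their profitability E₂/h₂ falls below the rate achievable on type G alone: E₂/h₂ = λE₁/(1 + λh₁).
Solve for λ: λE₁h₂ = E₂(1 + λh₁) → λ(E₁h₂ − E₂h₁) = E₂ → λ = E₂/(E₁h₂ − E₂h₁).
λ = 15/(26×30 − 15×15) = 15/555 = 0.02703 per s.

0.027 per s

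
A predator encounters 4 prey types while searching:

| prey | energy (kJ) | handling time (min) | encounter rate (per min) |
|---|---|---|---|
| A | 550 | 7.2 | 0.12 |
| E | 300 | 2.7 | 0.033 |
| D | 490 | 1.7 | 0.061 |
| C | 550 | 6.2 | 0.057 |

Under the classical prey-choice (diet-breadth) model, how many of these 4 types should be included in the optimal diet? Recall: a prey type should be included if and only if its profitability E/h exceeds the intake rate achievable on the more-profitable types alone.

4

E/h in descending order: D 288, E 111, C 88.7, A 76.4 kJ/min. The optimal diet is the largest prefix of this list for which every included type satisfies E_i/h_i > R on the types above it.
Rate on top 1: 27.08. E: 111 > 27.08 → include.
Rate on top 2: 33.36. C: 88.7 > 33.36 → include.
Rate on top 3: 46.01. A: 76.4 > 46.01 → include.
Optimal diet: D, E, C, A — 4 of 4 types.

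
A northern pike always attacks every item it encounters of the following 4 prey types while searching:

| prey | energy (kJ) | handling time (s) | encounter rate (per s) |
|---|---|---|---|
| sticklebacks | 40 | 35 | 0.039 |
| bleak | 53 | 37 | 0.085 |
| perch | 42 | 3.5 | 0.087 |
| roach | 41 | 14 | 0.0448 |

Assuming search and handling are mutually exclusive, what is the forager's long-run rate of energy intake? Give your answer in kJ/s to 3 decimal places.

R = (0.039×40 + 0.085×53 + 0.087×42 + 0.0448×41) / (1 + 0.039×35 + 0.085×37 + 0.087×3.5 + 0.0448×14) = 11.56/6.442 = 1.794 kJ/s.

1.794 kJ/s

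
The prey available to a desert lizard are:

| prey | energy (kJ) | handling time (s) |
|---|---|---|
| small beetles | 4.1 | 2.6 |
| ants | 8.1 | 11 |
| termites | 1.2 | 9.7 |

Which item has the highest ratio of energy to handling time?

Profitability E/h (kJ/s): small beetles = 4.1/2.6 = 1.58, ants = 8.1/11 = 0.736, termites = 1.2/9.7 = 0.124.
Ranked: small beetles > ants > termites.

small beetles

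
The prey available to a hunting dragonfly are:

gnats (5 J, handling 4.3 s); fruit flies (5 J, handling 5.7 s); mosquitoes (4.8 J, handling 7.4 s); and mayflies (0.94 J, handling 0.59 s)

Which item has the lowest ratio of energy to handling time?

mosquitoes

Profitability E/h (J/s): gnats = 5/4.3 = 1.16, fruit flies = 5/5.7 = 0.877, mosquitoes = 4.8/7.4 = 0.649, mayflies = 0.94/0.59 = 1.59.
Ranked: mayflies > gnats > fruit flies > mosquitoes.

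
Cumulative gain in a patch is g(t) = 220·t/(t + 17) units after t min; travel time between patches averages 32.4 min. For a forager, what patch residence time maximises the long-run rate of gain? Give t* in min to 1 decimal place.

23.5 min

Optimal t* satisfies g'(t*) = g(t*)/(T + t*).
g'(t) = 220·17/(t + 17)². Setting 220·17/(t+17)² = 220t/[(t+17)(32.4+t)] gives 17(32.4+t) = t(t+17), so t² = 17×32.4 = 550.8.
t* = √550.8 = 23.47 min.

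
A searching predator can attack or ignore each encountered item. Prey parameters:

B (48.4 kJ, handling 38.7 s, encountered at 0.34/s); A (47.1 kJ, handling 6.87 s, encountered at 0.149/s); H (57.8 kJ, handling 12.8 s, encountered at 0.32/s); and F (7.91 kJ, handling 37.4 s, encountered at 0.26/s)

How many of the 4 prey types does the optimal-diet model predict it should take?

2

Rank by E/h (kJ/s): A 6.86, H 4.52, B 1.25, F 0.211. Include each in turn until the next type's E/h falls below the running intake rate.
Rate on top 1: 3.468. H: 4.52 > 3.468 → include.
Rate on top 2: 4.169. B: 1.25 < 4.169 → exclude; stop.
Optimal diet: A, H — 2 of 4 types.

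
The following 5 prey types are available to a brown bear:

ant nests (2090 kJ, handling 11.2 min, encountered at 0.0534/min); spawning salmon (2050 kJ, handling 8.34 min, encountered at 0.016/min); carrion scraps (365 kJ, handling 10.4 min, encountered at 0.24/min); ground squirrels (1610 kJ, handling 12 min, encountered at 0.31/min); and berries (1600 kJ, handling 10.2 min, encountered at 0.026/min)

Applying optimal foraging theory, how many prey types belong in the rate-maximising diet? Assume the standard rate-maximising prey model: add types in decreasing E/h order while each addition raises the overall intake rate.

4

Profitabilities (E/h, kJ/min): spawning salmon 246, ant nests 187, berries 157, ground squirrels 134, carrion scraps 35.1. Add prey in this order while the next type's profitability exceeds the intake rate on those already taken.
Rate on top 1: 28.94. ant nests: 187 > 28.94 → include.
Rate on top 2: 83.4. berries: 157 > 83.4 → include.
Rate on top 3: 93.16. ground squirrels: 134 > 93.16 → include.
Rate on top 4: 119.8. carrion scraps: 35.1 < 119.8 → exclude; stop.
Optimal diet: spawning salmon, ant nests, berries, ground squirrels — 4 of 5 types.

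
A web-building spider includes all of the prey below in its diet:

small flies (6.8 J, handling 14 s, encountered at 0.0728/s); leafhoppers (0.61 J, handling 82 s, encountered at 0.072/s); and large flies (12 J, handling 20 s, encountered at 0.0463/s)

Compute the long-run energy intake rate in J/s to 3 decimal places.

R = (0.0728×6.8 + 0.072×0.61 + 0.0463×12) / (1 + 0.0728×14 + 0.072×82 + 0.0463×20) = 1.095/8.849 = 0.1237 J/s.

0.124 J/s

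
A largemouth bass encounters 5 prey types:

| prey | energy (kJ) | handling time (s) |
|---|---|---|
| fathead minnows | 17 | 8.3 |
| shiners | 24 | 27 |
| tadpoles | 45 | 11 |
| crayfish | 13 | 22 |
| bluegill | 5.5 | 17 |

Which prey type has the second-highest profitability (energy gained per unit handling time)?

Profitability E/h (kJ/s): fathead minnows = 17/8.3 = 2.05, shiners = 24/27 = 0.889, tadpoles = 45/11 = 4.09, crayfish = 13/22 = 0.591, bluegill = 5.5/17 = 0.324.
Ranked: tadpoles > fathead minnows > shiners > crayfish > bluegill.

fathead minnows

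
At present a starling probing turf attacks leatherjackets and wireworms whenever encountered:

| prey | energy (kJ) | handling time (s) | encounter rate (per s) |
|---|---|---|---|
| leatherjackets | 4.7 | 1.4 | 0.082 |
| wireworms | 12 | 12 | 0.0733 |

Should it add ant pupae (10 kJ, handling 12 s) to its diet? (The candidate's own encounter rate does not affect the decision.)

Intake rate on the current diet: R = (0.082×4.7 + 0.0733×12) / (1 + 0.082×1.4 + 0.0733×12) = 1.265/1.994 = 0.6343 kJ/s.
Profitability of ant pupae: 10/12 = 0.8333 kJ/s.
0.8333 > 0.6343, so adding ant pupae raises the average — include it.

Yes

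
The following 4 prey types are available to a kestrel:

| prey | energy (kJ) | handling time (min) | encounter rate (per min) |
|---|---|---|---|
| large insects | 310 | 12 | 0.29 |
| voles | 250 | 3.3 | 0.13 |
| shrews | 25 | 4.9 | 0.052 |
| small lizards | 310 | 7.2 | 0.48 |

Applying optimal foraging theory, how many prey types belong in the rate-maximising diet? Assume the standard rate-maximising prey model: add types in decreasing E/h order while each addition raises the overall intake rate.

2

E/h in descending order: voles 75.8, small lizards 43.1, large insects 25.8, shrews 5.1 kJ/min. The optimal diet is the largest prefix of this list for which every included type satisfies E_i/h_i > R on the types above it.
Rate on top 1: 22.74. small lizards: 43.1 > 22.74 → include.
Rate on top 2: 37.11. large insects: 25.8 < 37.11 → exclude; stop.
Optimal diet: voles, small lizards — 2 of 4 types.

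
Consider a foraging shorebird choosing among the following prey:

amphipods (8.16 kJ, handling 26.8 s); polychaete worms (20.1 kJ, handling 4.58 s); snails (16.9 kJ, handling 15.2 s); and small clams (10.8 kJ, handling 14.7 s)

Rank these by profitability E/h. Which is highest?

Profitability E/h (kJ/s): amphipods = 8.16/26.8 = 0.304, polychaete worms = 20.1/4.58 = 4.39, snails = 16.9/15.2 = 1.11, small clams = 10.8/14.7 = 0.735.
Ranked: polychaete worms > snails > small clams > amphipods.

polychaete worms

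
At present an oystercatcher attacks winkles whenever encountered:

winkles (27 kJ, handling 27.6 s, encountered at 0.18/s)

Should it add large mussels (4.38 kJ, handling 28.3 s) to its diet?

No

On winkles alone, R = ΣλE/(1+Σλh) = 4.86/5.968 = 0.8143 kJ/s.
Profitability of large mussels: 4.38/28.3 = 0.1548 kJ/s.
0.1548 < 0.8143, so adding large mussels would lower the average — exclude it.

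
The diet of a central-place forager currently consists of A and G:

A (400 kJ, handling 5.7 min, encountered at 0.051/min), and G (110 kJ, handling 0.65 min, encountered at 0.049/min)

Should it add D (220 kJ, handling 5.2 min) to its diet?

Yes

Current rate: (0.051×400 + 0.049×110)/(1 + 0.051×5.7 + 0.049×0.65) = 19.5 kJ/min.
D: E/h = 220/5.2 = 42.31 kJ/min.
42.31 > 19.5, so adding D raises the average — include it.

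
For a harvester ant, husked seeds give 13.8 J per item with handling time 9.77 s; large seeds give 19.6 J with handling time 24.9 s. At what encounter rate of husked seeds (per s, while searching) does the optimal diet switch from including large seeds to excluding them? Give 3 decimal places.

At the threshold, the rate on husked seeds alone equals the profitability of large seeds: λ·13.8/(1 + λ·9.77) = 19.6/24.9 = 0.7871.
Rearranging, λ(13.8 − 0.7871×9.77) = 0.7871, so λ = 0.7871/6.11 = 0.1288 per s.

0.129 per s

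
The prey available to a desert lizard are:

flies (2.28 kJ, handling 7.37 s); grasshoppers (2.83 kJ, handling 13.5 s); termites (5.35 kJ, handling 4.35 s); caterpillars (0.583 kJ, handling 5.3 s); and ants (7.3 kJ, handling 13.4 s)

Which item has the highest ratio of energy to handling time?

termites

Profitability E/h (kJ/s): flies = 2.28/7.37 = 0.309, grasshoppers = 2.83/13.5 = 0.21, termites = 5.35/4.35 = 1.23, caterpillars = 0.583/5.3 = 0.11, ants = 7.3/13.4 = 0.545.
Ranked: termites > ants > flies > grasshoppers > caterpillars.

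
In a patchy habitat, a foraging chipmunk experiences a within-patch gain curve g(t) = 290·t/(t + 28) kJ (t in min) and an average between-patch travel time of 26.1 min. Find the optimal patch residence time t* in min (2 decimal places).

Maximise g(t)/(T+t): set derivative to zero → g'(t)(T+t) = g(t).
g'(t) = 290·28/(t + 28)². Setting 290·28/(t+28)² = 290t/[(t+28)(26.1+t)] gives 28(26.1+t) = t(t+28), so t² = 28×26.1 = 730.8.
t* = √730.8 = 27.03 min.

27.03 min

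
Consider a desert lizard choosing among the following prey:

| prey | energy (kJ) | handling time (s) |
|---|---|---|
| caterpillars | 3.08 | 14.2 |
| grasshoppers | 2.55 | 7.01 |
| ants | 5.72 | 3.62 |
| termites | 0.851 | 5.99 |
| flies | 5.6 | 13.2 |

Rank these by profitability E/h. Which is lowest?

In descending order of E/h:
ants: 5.72/3.62 = 1.58 kJ/s
flies: 5.6/13.2 = 0.424 kJ/s
grasshoppers: 2.55/7.01 = 0.364 kJ/s
caterpillars: 3.08/14.2 = 0.217 kJ/s
termites: 0.851/5.99 = 0.142 kJ/s

termites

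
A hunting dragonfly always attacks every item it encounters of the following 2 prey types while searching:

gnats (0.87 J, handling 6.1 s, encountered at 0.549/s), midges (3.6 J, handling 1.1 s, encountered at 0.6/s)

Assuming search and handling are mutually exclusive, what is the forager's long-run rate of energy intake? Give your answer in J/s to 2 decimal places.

R = (0.549×0.87 + 0.6×3.6) / (1 + 0.549×6.1 + 0.6×1.1) = 2.638/5.009 = 0.5266 J/s.

0.53 J/s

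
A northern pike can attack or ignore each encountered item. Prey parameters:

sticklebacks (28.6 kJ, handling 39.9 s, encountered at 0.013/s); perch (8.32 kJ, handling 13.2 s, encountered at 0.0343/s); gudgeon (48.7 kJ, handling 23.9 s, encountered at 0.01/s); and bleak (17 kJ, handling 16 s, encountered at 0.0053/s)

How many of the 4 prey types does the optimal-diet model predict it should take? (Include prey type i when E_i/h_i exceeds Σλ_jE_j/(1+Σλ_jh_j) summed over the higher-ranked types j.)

Profitabilities (E/h, kJ/s): gudgeon 2.04, bleak 1.06, sticklebacks 0.717, perch 0.63. Add prey in this order while the next type's profitability exceeds the intake rate on those already taken.
Rate on top 1: 0.3931. bleak: 1.06 > 0.3931 → include.
Rate on top 2: 0.4359. sticklebacks: 0.717 > 0.4359 → include.
Rate on top 3: 0.515. perch: 0.63 > 0.515 → include.
Optimal diet: gudgeon, bleak, sticklebacks, perch — 4 of 4 types.

4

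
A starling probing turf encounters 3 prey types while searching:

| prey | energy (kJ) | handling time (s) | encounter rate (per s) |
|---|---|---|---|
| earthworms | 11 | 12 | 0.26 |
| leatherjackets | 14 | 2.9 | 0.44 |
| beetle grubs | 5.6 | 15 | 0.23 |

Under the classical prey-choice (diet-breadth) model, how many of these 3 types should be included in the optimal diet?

1

Rank by E/h (kJ/s): leatherjackets 4.83, earthworms 0.917, beetle grubs 0.373. Include each in turn until the next type's E/h falls below the running intake rate.
Rate on top 1: 2.707. earthworms: 0.917 < 2.707 → exclude; stop.
Optimal diet: leatherjackets — 1 of 3 types.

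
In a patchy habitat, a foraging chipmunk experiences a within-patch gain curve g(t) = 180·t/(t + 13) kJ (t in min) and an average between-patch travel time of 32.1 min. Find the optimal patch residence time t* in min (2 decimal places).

By the marginal value theorem, leave when the instantaneous gain rate g'(t) equals the habitat-wide average g(t)/(T + t).
g'(t) = 180·13/(t + 13)². Setting 180·13/(t+13)² = 180t/[(t+13)(32.1+t)] gives 13(32.1+t) = t(t+13), so t² = 13×32.1 = 417.3.
t* = √417.3 = 20.43 min.

20.43 min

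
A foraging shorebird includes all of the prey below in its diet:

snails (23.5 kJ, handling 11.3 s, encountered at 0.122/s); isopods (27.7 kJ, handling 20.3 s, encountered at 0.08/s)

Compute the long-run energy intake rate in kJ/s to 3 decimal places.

R = Σλ_iE_i / (1 + Σλ_ih_i)
Numerator: 0.122×23.5 + 0.08×27.7 = 5.083
Denominator: 1 + 0.122×11.3 + 0.08×20.3 = 4.003
R = 5.083/4.003 = 1.27 kJ/s

1.270 kJ/s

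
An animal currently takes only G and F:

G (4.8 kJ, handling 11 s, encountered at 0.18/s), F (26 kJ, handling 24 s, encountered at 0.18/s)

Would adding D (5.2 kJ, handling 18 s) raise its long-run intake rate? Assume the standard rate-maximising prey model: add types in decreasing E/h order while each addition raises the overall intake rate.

No

On G and F alone, R = ΣλE/(1+Σλh) = 5.544/7.3 = 0.7595 kJ/s.
D: E/h = 5.2/18 = 0.2889 kJ/s.
Since 0.2889 < R, time spent handling D is better spent searching.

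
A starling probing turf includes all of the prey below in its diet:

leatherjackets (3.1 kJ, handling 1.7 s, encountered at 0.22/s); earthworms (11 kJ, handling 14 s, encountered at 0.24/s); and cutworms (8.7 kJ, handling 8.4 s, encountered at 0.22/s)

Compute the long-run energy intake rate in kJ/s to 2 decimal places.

0.80 kJ/s

Energy encountered per unit search time: 0.22×3.1 + 0.24×11 + 0.22×8.7 = 5.236 kJ/s.
Handling time per unit search time: 0.22×1.7 + 0.24×14 + 0.22×8.4 = 5.582.
Rate = 5.236/(1 + 5.582) = 0.7955 kJ/s.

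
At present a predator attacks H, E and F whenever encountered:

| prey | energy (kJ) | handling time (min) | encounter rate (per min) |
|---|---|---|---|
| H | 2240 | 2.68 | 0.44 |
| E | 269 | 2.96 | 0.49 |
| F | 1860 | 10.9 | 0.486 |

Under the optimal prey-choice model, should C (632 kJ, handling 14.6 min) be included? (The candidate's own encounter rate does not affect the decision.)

No

On H, E and F alone, R = ΣλE/(1+Σλh) = 2021/8.927 = 226.4 kJ/min.
Profitability of C: 632/14.6 = 43.29 kJ/min.
43.29 < 226.4, so adding C would lower the average — exclude it.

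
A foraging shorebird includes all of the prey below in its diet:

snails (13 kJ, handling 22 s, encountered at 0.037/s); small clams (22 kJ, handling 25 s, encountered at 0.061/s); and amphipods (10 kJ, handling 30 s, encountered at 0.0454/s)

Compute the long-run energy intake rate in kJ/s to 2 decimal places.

0.48 kJ/s

R = (0.037×13 + 0.061×22 + 0.0454×10) / (1 + 0.037×22 + 0.061×25 + 0.0454×30) = 2.277/4.701 = 0.4844 kJ/s.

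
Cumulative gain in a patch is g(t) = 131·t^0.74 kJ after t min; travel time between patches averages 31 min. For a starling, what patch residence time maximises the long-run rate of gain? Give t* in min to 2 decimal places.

88.23 min

Optimal t* satisfies g'(t*) = g(t*)/(T + t*).
g'(t) = 0.74·131·t^-0.26. Setting 0.74·131·t^-0.26 = 131·t^0.74/(31+t) gives 0.74(31+t) = t, so 0.26·t = 0.74×31.
t* = 0.74×31/0.26 = 88.23 min.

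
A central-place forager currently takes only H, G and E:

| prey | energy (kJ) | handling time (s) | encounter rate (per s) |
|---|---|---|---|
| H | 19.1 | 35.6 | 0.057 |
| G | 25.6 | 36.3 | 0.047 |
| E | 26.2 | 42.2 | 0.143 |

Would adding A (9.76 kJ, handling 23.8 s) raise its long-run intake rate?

Current rate: (0.057×19.1 + 0.047×25.6 + 0.143×26.2)/(1 + 0.057×35.6 + 0.047×36.3 + 0.143×42.2) = 0.5607 kJ/s.
Profitability of A: 9.76/23.8 = 0.4101 kJ/s.
Since 0.4101 < R, time spent handling A is better spent searching.

No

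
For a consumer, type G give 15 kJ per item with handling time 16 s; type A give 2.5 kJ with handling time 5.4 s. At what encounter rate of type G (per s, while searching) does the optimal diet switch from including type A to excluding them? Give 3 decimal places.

0.061 per s

At the threshold, the rate on type G alone equals the profitability of type A: λ·15/(1 + λ·16) = 2.5/5.4 = 0.463.
Rearranging, λ(15 − 0.463×16) = 0.463, so λ = 0.463/7.593 = 0.06098 per s.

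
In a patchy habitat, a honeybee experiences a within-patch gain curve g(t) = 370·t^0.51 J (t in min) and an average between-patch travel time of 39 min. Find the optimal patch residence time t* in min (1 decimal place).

Optimal t* satisfies g'(t*) = g(t*)/(T + t*).
g'(t) = 0.51·370·t^-0.49. Setting 0.51·370·t^-0.49 = 370·t^0.51/(39+t) gives 0.51(39+t) = t, so 0.49·t = 0.51×39.
t* = 0.51×39/0.49 = 40.59 min.

40.6 min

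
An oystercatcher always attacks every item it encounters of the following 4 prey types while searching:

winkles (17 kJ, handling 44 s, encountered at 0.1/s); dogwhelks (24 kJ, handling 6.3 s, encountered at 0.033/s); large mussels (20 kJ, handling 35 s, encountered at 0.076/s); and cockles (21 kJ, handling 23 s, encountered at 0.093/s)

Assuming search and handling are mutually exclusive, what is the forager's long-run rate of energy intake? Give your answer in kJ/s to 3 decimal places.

R = Σλ_iE_i / (1 + Σλ_ih_i)
Numerator: 0.1×17 + 0.033×24 + 0.076×20 + 0.093×21 = 5.965
Denominator: 1 + 0.1×44 + 0.033×6.3 + 0.076×35 + 0.093×23 = 10.41
R = 5.965/10.41 = 0.5732 kJ/s

0.573 kJ/s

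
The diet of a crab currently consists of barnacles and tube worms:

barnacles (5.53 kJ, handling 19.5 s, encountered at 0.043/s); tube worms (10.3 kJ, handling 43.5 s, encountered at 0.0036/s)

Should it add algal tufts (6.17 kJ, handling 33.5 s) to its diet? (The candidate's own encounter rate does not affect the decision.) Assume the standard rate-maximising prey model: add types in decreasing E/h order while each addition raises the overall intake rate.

Yes

Current rate: (0.043×5.53 + 0.0036×10.3)/(1 + 0.043×19.5 + 0.0036×43.5) = 0.1378 kJ/s.
algal tufts: E/h = 6.17/33.5 = 0.1842 kJ/s.
Since 0.1842 > R, including algal tufts increases the long-run rate.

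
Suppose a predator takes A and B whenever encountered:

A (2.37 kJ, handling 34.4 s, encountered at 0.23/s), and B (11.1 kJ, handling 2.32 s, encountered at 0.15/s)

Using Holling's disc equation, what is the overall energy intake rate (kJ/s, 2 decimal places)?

R = Σλ_iE_i / (1 + Σλ_ih_i)
Numerator: 0.23×2.37 + 0.15×11.1 = 2.21
Denominator: 1 + 0.23×34.4 + 0.15×2.32 = 9.26
R = 2.21/9.26 = 0.2387 kJ/s

0.24 kJ/s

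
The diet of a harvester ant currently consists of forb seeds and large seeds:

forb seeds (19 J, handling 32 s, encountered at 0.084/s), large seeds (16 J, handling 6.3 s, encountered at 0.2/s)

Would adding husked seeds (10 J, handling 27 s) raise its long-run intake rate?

Current rate: (0.084×19 + 0.2×16)/(1 + 0.084×32 + 0.2×6.3) = 0.9693 J/s.
Profitability of husked seeds: 10/27 = 0.3704 J/s.
Since 0.3704 < R, time spent handling husked seeds is better spent searching.

No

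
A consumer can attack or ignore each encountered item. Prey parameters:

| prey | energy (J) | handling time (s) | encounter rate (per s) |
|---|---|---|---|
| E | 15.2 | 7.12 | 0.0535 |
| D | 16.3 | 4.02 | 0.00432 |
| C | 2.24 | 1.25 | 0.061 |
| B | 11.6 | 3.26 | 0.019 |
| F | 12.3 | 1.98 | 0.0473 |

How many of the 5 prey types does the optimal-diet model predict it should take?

5

E/h in descending order: F 6.21, D 4.05, B 3.56, E 2.13, C 1.79 J/s. The optimal diet is the largest prefix of this list for which every included type satisfies E_i/h_i > R on the types above it.
Rate on top 1: 0.532. D: 4.05 > 0.532 → include.
Rate on top 2: 0.587. B: 3.56 > 0.587 → include.
Rate on top 3: 0.7439. E: 2.13 > 0.7439 → include.
Rate on top 4: 1.085. C: 1.79 > 1.085 → include.
Optimal diet: F, D, B, E, C — 5 of 5 types.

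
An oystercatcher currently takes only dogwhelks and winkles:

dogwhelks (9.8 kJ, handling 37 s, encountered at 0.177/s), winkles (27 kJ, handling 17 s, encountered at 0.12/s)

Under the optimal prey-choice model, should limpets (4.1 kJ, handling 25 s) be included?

No

Current rate: (0.177×9.8 + 0.12×27)/(1 + 0.177×37 + 0.12×17) = 0.5188 kJ/s.
Profitability of limpets: 4.1/25 = 0.164 kJ/s.
Since 0.164 < R, time spent handling limpets is better spent searching.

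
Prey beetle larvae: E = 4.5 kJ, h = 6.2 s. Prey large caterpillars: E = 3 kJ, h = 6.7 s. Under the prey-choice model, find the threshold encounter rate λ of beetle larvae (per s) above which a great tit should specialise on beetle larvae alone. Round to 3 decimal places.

0.260 per s

Drop large caterpillars once their profitability E₂/h₂ falls below the rate achievable on beetle larvae alone: E₂/h₂ = λE₁/(1 + λh₁).
Solve for λ: λE₁h₂ = E₂(1 + λh₁) → λ(E₁h₂ − E₂h₁) = E₂ → λ = E₂/(E₁h₂ − E₂h₁).
λ = 3/(4.5×6.7 − 3×6.2) = 3/11.55 = 0.2597 per s.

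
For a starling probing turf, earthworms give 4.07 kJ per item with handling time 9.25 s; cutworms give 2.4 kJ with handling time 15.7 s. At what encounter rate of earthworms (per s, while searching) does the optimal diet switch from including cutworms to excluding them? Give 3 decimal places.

The zero-one rule: include cutworms iff E₂/h₂ > λE₁/(1+λh₁). Equality gives the switch point.
λE₁h₂ = E₂ + λE₂h₁ ⇒ λ = E₂/(E₁h₂ − E₂h₁) = 2.4/(63.9 − 22.2) = 0.05756 per s.

0.058 per s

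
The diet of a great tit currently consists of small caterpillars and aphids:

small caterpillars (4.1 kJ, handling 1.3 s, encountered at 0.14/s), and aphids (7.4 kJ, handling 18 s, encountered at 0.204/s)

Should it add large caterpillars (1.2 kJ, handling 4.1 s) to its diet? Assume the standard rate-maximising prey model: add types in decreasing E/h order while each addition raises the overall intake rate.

On small caterpillars and aphids alone, R = ΣλE/(1+Σλh) = 2.084/4.854 = 0.4293 kJ/s.
large caterpillars: E/h = 1.2/4.1 = 0.2927 kJ/s.
0.2927 < 0.4293, so adding large caterpillars would lower the average — exclude it.

No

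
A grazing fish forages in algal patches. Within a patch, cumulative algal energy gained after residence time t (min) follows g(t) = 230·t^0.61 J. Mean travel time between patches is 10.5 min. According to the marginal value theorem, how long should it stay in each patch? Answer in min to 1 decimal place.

16.4 min

Maximise g(t)/(T+t): set derivative to zero → g'(t)(T+t) = g(t).
g'(t) = 0.61·230·t^-0.39. Setting 0.61·230·t^-0.39 = 230·t^0.61/(10.5+t) gives 0.61(10.5+t) = t, so 0.39·t = 0.61×10.5.
t* = 0.61×10.5/0.39 = 16.42 min.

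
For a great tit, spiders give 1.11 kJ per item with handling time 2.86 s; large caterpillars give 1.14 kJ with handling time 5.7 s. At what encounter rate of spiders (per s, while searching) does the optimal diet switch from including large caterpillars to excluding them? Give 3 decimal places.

Drop large caterpillars once their profitability E₂/h₂ falls below the rate achievable on spiders alone: E₂/h₂ = λE₁/(1 + λh₁).
Solve for λ: λE₁h₂ = E₂(1 + λh₁) → λ(E₁h₂ − E₂h₁) = E₂ → λ = E₂/(E₁h₂ − E₂h₁).
λ = 1.14/(1.11×5.7 − 1.14×2.86) = 1.14/3.067 = 0.3717 per s.

0.372 per s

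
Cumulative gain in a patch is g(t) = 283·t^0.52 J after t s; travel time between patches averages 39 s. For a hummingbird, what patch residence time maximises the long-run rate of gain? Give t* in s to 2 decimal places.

42.25 s

Optimal t* satisfies g'(t*) = g(t*)/(T + t*).
g'(t) = 0.52·283·t^-0.48. Setting 0.52·283·t^-0.48 = 283·t^0.52/(39+t) gives 0.52(39+t) = t, so 0.48·t = 0.52×39.
t* = 0.52×39/0.48 = 42.25 s.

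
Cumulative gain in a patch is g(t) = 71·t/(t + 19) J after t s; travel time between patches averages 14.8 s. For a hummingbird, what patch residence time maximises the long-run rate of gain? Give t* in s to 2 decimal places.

16.77 s

Optimal t* satisfies g'(t*) = g(t*)/(T + t*).
g'(t) = 71·19/(t + 19)². Setting 71·19/(t+19)² = 71t/[(t+19)(14.8+t)] gives 19(14.8+t) = t(t+19), so t² = 19×14.8 = 281.2.
t* = √281.2 = 16.77 s.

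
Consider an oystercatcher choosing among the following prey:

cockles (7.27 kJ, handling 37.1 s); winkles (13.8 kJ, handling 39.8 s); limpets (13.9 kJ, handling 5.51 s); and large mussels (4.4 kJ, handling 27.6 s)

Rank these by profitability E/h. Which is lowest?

large mussels

In descending order of E/h:
limpets: 13.9/5.51 = 2.52 kJ/s
winkles: 13.8/39.8 = 0.347 kJ/s
cockles: 7.27/37.1 = 0.196 kJ/s
large mussels: 4.4/27.6 = 0.159 kJ/s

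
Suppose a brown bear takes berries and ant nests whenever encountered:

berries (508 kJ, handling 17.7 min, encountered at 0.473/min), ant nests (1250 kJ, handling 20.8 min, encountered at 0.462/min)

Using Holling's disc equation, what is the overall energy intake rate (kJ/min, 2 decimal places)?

43.08 kJ/min

Energy encountered per unit search time: 0.473×508 + 0.462×1250 = 817.8 kJ/min.
Handling time per unit search time: 0.473×17.7 + 0.462×20.8 = 17.98.
Rate = 817.8/(1 + 17.98) = 43.08 kJ/min.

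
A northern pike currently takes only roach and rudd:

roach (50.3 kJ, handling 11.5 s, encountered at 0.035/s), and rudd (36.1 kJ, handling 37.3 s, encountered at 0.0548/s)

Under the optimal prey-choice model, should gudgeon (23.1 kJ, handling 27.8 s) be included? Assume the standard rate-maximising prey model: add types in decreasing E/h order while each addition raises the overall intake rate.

Current rate: (0.035×50.3 + 0.0548×36.1)/(1 + 0.035×11.5 + 0.0548×37.3) = 1.085 kJ/s.
gudgeon: E/h = 23.1/27.8 = 0.8309 kJ/s.
0.8309 < 1.085, so adding gudgeon would lower the average — exclude it.

No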